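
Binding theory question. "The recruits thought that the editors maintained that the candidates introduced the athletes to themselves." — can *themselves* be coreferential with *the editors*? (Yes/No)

*themselves* is a reflexive; Principle A requires it to be bound within its binding domain — the clause headed by 'introduced'.
— the editors: subject of the clause headed by 'maintained'; c-commands the reflexive but lies outside its binding domain — cannot bind it (Principle A).

No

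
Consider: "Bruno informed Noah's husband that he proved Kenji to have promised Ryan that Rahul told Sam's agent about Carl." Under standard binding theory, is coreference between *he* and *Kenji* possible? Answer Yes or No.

*Kenji* is an R-expression; Principle C requires it to be free (not bound by any c-commanding expression).
— he: subject of the clause headed by 'proved'; the pronoun c-commands the R-expression — coreference blocked (Principle C).

No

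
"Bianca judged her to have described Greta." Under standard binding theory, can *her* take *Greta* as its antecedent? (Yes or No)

*her* is a pronoun; Principle B requires it to be free in its binding domain — the matrix clause.
— Greta: object of the clause headed by 'described'; is c-commanded by the pronoun; coreference would bind this R-expression — blocked (Principle C).

No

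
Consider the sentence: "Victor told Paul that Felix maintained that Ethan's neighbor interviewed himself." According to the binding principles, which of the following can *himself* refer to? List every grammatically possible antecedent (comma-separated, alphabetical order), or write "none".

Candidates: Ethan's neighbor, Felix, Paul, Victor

*himself* is a reflexive; Principle A requires it to be bound within its binding domain — the clause headed by 'interviewed'.
— Ethan's neighbor: subject of the clause headed by 'interviewed'; c-commands the reflexive within its binding domain — allowed (Principle A).
— Felix: subject of the clause headed by 'maintained'; c-commands the reflexive but lies outside its binding domain — cannot bind it (Principle A).
— Paul: object of the matrix clause; c-commands the reflexive but lies outside its binding domain — cannot bind it (Principle A).
— Victor: subject of the matrix clause; c-commands the reflexive but lies outside its binding domain — cannot bind it (Principle A).

Ethan's neighbor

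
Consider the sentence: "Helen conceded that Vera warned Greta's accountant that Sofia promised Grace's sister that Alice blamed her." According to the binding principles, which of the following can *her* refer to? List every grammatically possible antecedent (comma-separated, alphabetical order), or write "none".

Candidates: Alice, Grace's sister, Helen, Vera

*her* is a pronoun; Principle B requires it to be free in its binding domain — the clause headed by 'blamed'.
— Alice: subject of the clause headed by 'blamed'; c-commands the pronoun within its binding domain — blocked (Principle B).
— Grace's sister: object of the clause headed by 'promised'; c-commands the pronoun but lies outside its binding domain — allowed.
— Helen: subject of the matrix clause; c-commands the pronoun but lies outside its binding domain — allowed.
— Vera: subject of the clause headed by 'warned'; c-commands the pronoun but lies outside its binding domain — allowed.

Grace's sister, Helen, Vera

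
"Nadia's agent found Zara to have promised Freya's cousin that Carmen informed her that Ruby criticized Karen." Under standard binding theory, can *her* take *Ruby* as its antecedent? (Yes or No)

No

*her* is a pronoun; Principle B requires it to be free in its binding domain — the clause headed by 'informed'.
— Ruby: subject of the clause headed by 'criticized'; is c-commanded by the pronoun; coreference would bind this R-expression — blocked (Principle C).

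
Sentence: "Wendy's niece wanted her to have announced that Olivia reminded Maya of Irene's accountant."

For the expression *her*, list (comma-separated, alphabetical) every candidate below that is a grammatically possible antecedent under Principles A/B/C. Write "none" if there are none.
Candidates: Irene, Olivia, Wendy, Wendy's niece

Wendy

*her* is a pronoun; Principle B requires it to be free in its binding domain — the matrix clause.
— Irene: possessor inside the second object DP of the clause headed by 'reminded'; is c-commanded by the pronoun; coreference would bind this R-expression — blocked (Principle C).
— Olivia: subject of the clause headed by 'reminded'; is c-commanded by the pronoun; coreference would bind this R-expression — blocked (Principle C).
— Wendy: possessor inside the subject DP of the matrix clause; does not c-command the pronoun — Principle B does not apply; allowed.
— Wendy's niece: subject of the matrix clause; c-commands the pronoun within its binding domain — blocked (Principle B).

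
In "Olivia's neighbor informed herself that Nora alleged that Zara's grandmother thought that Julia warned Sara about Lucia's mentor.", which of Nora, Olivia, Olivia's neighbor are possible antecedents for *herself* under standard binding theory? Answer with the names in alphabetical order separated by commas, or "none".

Olivia's neighbor

*herself* is a reflexive; Principle A requires it to be bound within its binding domain — the matrix clause.
— Nora: subject of the clause headed by 'alleged'; does not c-command the reflexive — cannot bind it (Principle A).
— Olivia: possessor inside the subject DP of the matrix clause; does not c-command the reflexive — cannot bind it (Principle A).
— Olivia's neighbor: subject of the matrix clause; c-commands the reflexive within its binding domain — allowed (Principle A).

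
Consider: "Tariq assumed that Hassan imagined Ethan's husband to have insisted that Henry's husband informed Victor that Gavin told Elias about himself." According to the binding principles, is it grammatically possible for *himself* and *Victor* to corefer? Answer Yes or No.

*himself* is a reflexive; Principle A requires it to be bound within its binding domain — the clause headed by 'told'.
— Victor: object of the clause headed by 'informed'; c-commands the reflexive but lies outside its binding domain — cannot bind it (Principle A).

No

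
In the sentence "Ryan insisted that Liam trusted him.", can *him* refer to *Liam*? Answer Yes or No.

No

*him* is a pronoun; Principle B requires it to be free in its binding domain — the clause headed by 'trusted'.
— Liam: subject of the clause headed by 'trusted'; c-commands the pronoun within its binding domain — blocked (Principle B).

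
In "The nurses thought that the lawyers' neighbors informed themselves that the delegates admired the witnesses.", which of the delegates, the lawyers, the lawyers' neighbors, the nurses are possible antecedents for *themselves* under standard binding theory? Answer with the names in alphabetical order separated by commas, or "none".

*themselves* is a reflexive; Principle A requires it to be bound within its binding domain — the clause headed by 'informed'.
— the delegates: subject of the clause headed by 'admired'; does not c-command the reflexive — cannot bind it (Principle A).
— the lawyers: possessor inside the subject DP of the clause headed by 'informed'; does not c-command the reflexive — cannot bind it (Principle A).
— the lawyers' neighbors: subject of the clause headed by 'informed'; c-commands the reflexive within its binding domain — allowed (Principle A).
— the nurses: subject of the matrix clause; c-commands the reflexive but lies outside its binding domain — cannot bind it (Principle A).

the lawyers' neighbors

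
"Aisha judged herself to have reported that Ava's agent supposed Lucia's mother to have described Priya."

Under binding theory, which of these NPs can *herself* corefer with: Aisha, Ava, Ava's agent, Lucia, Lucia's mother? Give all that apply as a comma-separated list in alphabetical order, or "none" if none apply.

Aisha

*herself* is a reflexive; Principle A requires it to be bound within its binding domain — the matrix clause.
— Aisha: subject of the matrix clause; c-commands the reflexive within its binding domain — allowed (Principle A).
— Ava: possessor inside the subject DP of the clause headed by 'supposed'; does not c-command the reflexive — cannot bind it (Principle A).
— Ava's agent: subject of the clause headed by 'supposed'; does not c-command the reflexive — cannot bind it (Principle A).
— Lucia: possessor inside the subject DP of the clause headed by 'described'; does not c-command the reflexive — cannot bind it (Principle A).
— Lucia's mother: subject of the clause headed by 'described'; does not c-command the reflexive — cannot bind it (Principle A).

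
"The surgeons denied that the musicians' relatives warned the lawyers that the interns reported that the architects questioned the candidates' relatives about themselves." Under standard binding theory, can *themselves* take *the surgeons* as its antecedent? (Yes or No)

*themselves* is a reflexive; Principle A requires it to be bound within its binding domain — the clause headed by 'questioned'.
— the surgeons: subject of the matrix clause; c-commands the reflexive but lies outside its binding domain — cannot bind it (Principle A).

No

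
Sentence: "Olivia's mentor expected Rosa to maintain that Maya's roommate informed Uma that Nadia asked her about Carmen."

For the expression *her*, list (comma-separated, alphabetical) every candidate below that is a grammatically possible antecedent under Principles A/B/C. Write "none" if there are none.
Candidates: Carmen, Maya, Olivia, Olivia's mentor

*her* is a pronoun; Principle B requires it to be free in its binding domain — the clause headed by 'asked'.
— Carmen: second object of the clause headed by 'asked'; is c-commanded by the pronoun; coreference would bind this R-expression — blocked (Principle C).
— Maya: possessor inside the subject DP of the clause headed by 'informed'; does not c-command the pronoun — Principle B does not apply; allowed.
— Olivia: possessor inside the subject DP of the matrix clause; does not c-command the pronoun — Principle B does not apply; allowed.
— Olivia's mentor: subject of the matrix clause; c-commands the pronoun but lies outside its binding domain — allowed.

Maya, Olivia, Olivia's mentor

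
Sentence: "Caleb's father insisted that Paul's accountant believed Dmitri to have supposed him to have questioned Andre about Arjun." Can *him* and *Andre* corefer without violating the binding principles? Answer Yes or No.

*Andre* is an R-expression; Principle C requires it to be free (not bound by any c-commanding expression).
— him: subject of the clause headed by 'questioned'; the pronoun c-commands the R-expression — coreference blocked (Principle C).

No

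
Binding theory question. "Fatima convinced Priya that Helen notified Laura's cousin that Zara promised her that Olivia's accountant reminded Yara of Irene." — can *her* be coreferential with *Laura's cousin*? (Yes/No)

Yes

*her* is a pronoun; Principle B requires it to be free in its binding domain — the clause headed by 'promised'.
— Laura's cousin: object of the clause headed by 'notified'; c-commands the pronoun but lies outside its binding domain — allowed.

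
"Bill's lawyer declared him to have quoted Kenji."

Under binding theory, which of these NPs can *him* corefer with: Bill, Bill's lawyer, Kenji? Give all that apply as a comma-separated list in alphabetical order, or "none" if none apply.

*him* is a pronoun; Principle B requires it to be free in its binding domain — the matrix clause.
— Bill: possessor inside the subject DP of the matrix clause; does not c-command the pronoun — Principle B does not apply; allowed.
— Bill's lawyer: subject of the matrix clause; c-commands the pronoun within its binding domain — blocked (Principle B).
— Kenji: object of the clause headed by 'quoted'; is c-commanded by the pronoun; coreference would bind this R-expression — blocked (Principle C).

Bill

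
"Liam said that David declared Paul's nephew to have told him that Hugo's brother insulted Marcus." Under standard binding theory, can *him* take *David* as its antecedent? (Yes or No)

*him* is a pronoun; Principle B requires it to be free in its binding domain — the clause headed by 'told'.
— David: subject of the clause headed by 'declared'; c-commands the pronoun but lies outside its binding domain — allowed.

Yes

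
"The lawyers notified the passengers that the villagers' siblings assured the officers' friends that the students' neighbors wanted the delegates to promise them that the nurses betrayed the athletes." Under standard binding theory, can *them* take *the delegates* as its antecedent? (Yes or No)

No

*them* is a pronoun; Principle B requires it to be free in its binding domain — the clause headed by 'promise'.
— the delegates: subject of the clause headed by 'promise'; c-commands the pronoun within its binding domain — blocked (Principle B).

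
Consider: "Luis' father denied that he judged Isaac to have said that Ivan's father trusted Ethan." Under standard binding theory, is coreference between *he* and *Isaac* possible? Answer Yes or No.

*Isaac* is an R-expression; Principle C requires it to be free (not bound by any c-commanding expression).
— he: subject of the clause headed by 'judged'; the pronoun c-commands the R-expression — coreference blocked (Principle C).

No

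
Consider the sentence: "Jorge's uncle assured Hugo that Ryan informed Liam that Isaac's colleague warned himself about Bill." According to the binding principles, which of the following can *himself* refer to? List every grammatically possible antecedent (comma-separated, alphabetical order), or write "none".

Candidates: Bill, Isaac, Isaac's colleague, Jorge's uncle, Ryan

*himself* is a reflexive; Principle A requires it to be bound within its binding domain — the clause headed by 'warned'.
— Bill: second object of the clause headed by 'warned'; does not c-command the reflexive — cannot bind it (Principle A).
— Isaac: possessor inside the subject DP of the clause headed by 'warned'; does not c-command the reflexive — cannot bind it (Principle A).
— Isaac's colleague: subject of the clause headed by 'warned'; c-commands the reflexive within its binding domain — allowed (Principle A).
— Jorge's uncle: subject of the matrix clause; c-commands the reflexive but lies outside its binding domain — cannot bind it (Principle A).
— Ryan: subject of the clause headed by 'informed'; c-commands the reflexive but lies outside its binding domain — cannot bind it (Principle A).

Isaac's colleague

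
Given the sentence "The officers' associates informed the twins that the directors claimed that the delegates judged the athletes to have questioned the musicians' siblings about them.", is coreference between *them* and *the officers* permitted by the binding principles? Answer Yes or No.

Yes

*them* is a pronoun; Principle B requires it to be free in its binding domain — the clause headed by 'questioned'.
— the officers: possessor inside the subject DP of the matrix clause; does not c-command the pronoun — Principle B does not apply; allowed.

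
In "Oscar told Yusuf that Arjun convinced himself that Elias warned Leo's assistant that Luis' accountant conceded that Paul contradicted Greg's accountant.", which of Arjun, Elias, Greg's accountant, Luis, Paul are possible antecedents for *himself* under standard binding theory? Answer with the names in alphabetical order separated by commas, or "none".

*himself* is a reflexive; Principle A requires it to be bound within its binding domain — the clause headed by 'convinced'.
— Arjun: subject of the clause headed by 'convinced'; c-commands the reflexive within its binding domain — allowed (Principle A).
— Elias: subject of the clause headed by 'warned'; does not c-command the reflexive — cannot bind it (Principle A).
— Greg's accountant: object of the clause headed by 'contradicted'; does not c-command the reflexive — cannot bind it (Principle A).
— Luis: possessor inside the subject DP of the clause headed by 'conceded'; does not c-command the reflexive — cannot bind it (Principle A).
— Paul: subject of the clause headed by 'contradicted'; does not c-command the reflexive — cannot bind it (Principle A).

Arjun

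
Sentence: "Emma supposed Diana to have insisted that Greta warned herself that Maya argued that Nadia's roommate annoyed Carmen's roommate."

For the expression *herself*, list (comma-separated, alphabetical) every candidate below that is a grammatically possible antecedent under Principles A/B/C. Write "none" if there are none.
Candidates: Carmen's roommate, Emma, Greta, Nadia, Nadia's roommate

*herself* is a reflexive; Principle A requires it to be bound within its binding domain — the clause headed by 'warned'.
— Carmen's roommate: object of the clause headed by 'annoyed'; does not c-command the reflexive — cannot bind it (Principle A).
— Emma: subject of the matrix clause; c-commands the reflexive but lies outside its binding domain — cannot bind it (Principle A).
— Greta: subject of the clause headed by 'warned'; c-commands the reflexive within its binding domain — allowed (Principle A).
— Nadia: possessor inside the subject DP of the clause headed by 'annoyed'; does not c-command the reflexive — cannot bind it (Principle A).
— Nadia's roommate: subject of the clause headed by 'annoyed'; does not c-command the reflexive — cannot bind it (Principle A).

Greta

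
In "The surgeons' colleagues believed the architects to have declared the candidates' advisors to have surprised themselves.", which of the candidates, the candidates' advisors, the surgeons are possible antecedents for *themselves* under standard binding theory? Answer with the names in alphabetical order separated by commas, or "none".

*themselves* is a reflexive; Principle A requires it to be bound within its binding domain — the clause headed by 'surprised'.
— the candidates: possessor inside the subject DP of the clause headed by 'surprised'; does not c-command the reflexive — cannot bind it (Principle A).
— the candidates' advisors: subject of the clause headed by 'surprised'; c-commands the reflexive within its binding domain — allowed (Principle A).
— the surgeons: possessor inside the subject DP of the matrix clause; does not c-command the reflexive — cannot bind it (Principle A).

the candidates' advisors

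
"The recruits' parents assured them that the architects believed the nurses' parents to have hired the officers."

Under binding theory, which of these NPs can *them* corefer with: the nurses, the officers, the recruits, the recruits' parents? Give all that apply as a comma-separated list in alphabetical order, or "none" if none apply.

*them* is a pronoun; Principle B requires it to be free in its binding domain — the matrix clause.
— the nurses: possessor inside the subject DP of the clause headed by 'hired'; is c-commanded by the pronoun; coreference would bind this R-expression — blocked (Principle C).
— the officers: object of the clause headed by 'hired'; is c-commanded by the pronoun; coreference would bind this R-expression — blocked (Principle C).
— the recruits: possessor inside the subject DP of the matrix clause; does not c-command the pronoun — Principle B does not apply; allowed.
— the recruits' parents: subject of the matrix clause; c-commands the pronoun within its binding domain — blocked (Principle B).

the recruits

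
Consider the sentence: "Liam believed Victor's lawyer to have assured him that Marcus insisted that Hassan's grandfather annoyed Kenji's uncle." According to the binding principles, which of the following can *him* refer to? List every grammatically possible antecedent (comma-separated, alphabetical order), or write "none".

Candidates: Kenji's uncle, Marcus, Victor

Victor

*him* is a pronoun; Principle B requires it to be free in its binding domain — the clause headed by 'assured'.
— Kenji's uncle: object of the clause headed by 'annoyed'; is c-commanded by the pronoun; coreference would bind this R-expression — blocked (Principle C).
— Marcus: subject of the clause headed by 'insisted'; is c-commanded by the pronoun; coreference would bind this R-expression — blocked (Principle C).
— Victor: possessor inside the subject DP of the clause headed by 'assured'; does not c-command the pronoun — Principle B does not apply; allowed.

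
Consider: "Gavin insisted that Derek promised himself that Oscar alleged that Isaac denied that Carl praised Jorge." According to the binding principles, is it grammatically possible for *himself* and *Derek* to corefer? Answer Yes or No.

Yes

*himself* is a reflexive; Principle A requires it to be bound within its binding domain — the clause headed by 'promised'.
— Derek: subject of the clause headed by 'promised'; c-commands the reflexive within its binding domain — allowed (Principle A).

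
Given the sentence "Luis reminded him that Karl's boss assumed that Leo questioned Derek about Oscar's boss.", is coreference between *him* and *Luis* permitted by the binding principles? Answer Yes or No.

No

*him* is a pronoun; Principle B requires it to be free in its binding domain — the matrix clause.
— Luis: subject of the matrix clause; c-commands the pronoun within its binding domain — blocked (Principle B).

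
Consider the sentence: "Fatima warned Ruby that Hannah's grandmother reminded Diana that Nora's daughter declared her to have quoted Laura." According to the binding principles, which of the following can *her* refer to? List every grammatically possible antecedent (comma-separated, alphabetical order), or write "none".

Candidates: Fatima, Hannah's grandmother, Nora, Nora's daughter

*her* is a pronoun; Principle B requires it to be free in its binding domain — the clause headed by 'declared'.
— Fatima: subject of the matrix clause; c-commands the pronoun but lies outside its binding domain — allowed.
— Hannah's grandmother: subject of the clause headed by 'reminded'; c-commands the pronoun but lies outside its binding domain — allowed.
— Nora: possessor inside the subject DP of the clause headed by 'declared'; does not c-command the pronoun — Principle B does not apply; allowed.
— Nora's daughter: subject of the clause headed by 'declared'; c-commands the pronoun within its binding domain — blocked (Principle B).

Fatima, Hannah's grandmother, Nora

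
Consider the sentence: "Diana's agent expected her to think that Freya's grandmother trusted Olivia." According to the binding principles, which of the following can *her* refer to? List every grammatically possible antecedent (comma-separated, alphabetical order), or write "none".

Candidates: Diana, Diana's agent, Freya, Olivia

Diana

*her* is a pronoun; Principle B requires it to be free in its binding domain — the matrix clause.
— Diana: possessor inside the subject DP of the matrix clause; does not c-command the pronoun — Principle B does not apply; allowed.
— Diana's agent: subject of the matrix clause; c-commands the pronoun within its binding domain — blocked (Principle B).
— Freya: possessor inside the subject DP of the clause headed by 'trusted'; is c-commanded by the pronoun; coreference would bind this R-expression — blocked (Principle C).
— Olivia: object of the clause headed by 'trusted'; is c-commanded by the pronoun; coreference would bind this R-expression — blocked (Principle C).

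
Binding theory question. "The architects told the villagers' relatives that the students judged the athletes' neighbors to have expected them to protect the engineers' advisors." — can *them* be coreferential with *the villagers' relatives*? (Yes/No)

*them* is a pronoun; Principle B requires it to be free in its binding domain — the clause headed by 'expected'.
— the villagers' relatives: object of the matrix clause; c-commands the pronoun but lies outside its binding domain — allowed.

Yes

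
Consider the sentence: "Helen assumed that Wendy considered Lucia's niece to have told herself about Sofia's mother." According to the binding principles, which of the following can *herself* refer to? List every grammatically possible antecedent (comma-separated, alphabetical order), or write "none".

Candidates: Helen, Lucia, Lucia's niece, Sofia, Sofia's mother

Lucia's niece

*herself* is a reflexive; Principle A requires it to be bound within its binding domain — the clause headed by 'told'.
— Helen: subject of the matrix clause; c-commands the reflexive but lies outside its binding domain — cannot bind it (Principle A).
— Lucia: possessor inside the subject DP of the clause headed by 'told'; does not c-command the reflexive — cannot bind it (Principle A).
— Lucia's niece: subject of the clause headed by 'told'; c-commands the reflexive within its binding domain — allowed (Principle A).
— Sofia: possessor inside the second object DP of the clause headed by 'told'; does not c-command the reflexive — cannot bind it (Principle A).
— Sofia's mother: second object of the clause headed by 'told'; does not c-command the reflexive — cannot bind it (Principle A).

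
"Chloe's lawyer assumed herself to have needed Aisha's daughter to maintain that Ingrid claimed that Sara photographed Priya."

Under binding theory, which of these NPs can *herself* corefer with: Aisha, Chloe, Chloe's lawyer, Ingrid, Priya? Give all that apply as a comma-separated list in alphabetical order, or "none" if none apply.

*herself* is a reflexive; Principle A requires it to be bound within its binding domain — the matrix clause.
— Aisha: possessor inside the subject DP of the clause headed by 'maintain'; does not c-command the reflexive — cannot bind it (Principle A).
— Chloe: possessor inside the subject DP of the matrix clause; does not c-command the reflexive — cannot bind it (Principle A).
— Chloe's lawyer: subject of the matrix clause; c-commands the reflexive within its binding domain — allowed (Principle A).
— Ingrid: subject of the clause headed by 'claimed'; does not c-command the reflexive — cannot bind it (Principle A).
— Priya: object of the clause headed by 'photographed'; does not c-command the reflexive — cannot bind it (Principle A).

Chloe's lawyer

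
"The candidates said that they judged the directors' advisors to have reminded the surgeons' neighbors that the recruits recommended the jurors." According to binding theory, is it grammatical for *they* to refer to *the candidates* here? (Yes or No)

*the candidates* is an R-expression; Principle C requires it to be free (not bound by any c-commanding expression).
— they: subject of the clause headed by 'judged'; the pronoun does not c-command the R-expression — coreference allowed.

Yes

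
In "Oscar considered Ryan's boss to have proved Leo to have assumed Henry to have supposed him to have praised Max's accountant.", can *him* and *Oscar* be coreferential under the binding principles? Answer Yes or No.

Yes

*Oscar* is an R-expression; Principle C requires it to be free (not bound by any c-commanding expression).
— him: subject of the clause headed by 'praised'; the pronoun does not c-command the R-expression — coreference allowed.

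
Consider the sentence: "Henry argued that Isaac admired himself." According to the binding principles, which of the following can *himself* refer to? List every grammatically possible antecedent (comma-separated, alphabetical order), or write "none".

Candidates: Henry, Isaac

*himself* is a reflexive; Principle A requires it to be bound within its binding domain — the clause headed by 'admired'.
— Henry: subject of the matrix clause; c-commands the reflexive but lies outside its binding domain — cannot bind it (Principle A).
— Isaac: subject of the clause headed by 'admired'; c-commands the reflexive within its binding domain — allowed (Principle A).

Isaac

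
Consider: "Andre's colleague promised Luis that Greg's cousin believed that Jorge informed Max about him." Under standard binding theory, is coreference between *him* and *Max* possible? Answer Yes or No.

*Max* is an R-expression; Principle C requires it to be free (not bound by any c-commanding expression).
— him: second object of the clause headed by 'informed'; the R-expression locally c-commands the pronoun — coreference blocked (Principle B on the pronoun).

No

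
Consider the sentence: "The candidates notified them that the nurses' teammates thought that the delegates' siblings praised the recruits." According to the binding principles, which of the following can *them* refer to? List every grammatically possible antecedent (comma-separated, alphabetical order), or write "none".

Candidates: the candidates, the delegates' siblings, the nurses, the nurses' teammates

*them* is a pronoun; Principle B requires it to be free in its binding domain — the matrix clause.
— the candidates: subject of the matrix clause; c-commands the pronoun within its binding domain — blocked (Principle B).
— the delegates' siblings: subject of the clause headed by 'praised'; is c-commanded by the pronoun; coreference would bind this R-expression — blocked (Principle C).
— the nurses: possessor inside the subject DP of the clause headed by 'thought'; is c-commanded by the pronoun; coreference would bind this R-expression — blocked (Principle C).
— the nurses' teammates: subject of the clause headed by 'thought'; is c-commanded by the pronoun; coreference would bind this R-expression — blocked (Principle C).

none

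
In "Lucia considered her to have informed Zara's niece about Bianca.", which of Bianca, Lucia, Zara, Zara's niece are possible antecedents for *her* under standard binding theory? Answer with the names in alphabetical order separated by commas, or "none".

*her* is a pronoun; Principle B requires it to be free in its binding domain — the matrix clause.
— Bianca: second object of the clause headed by 'informed'; is c-commanded by the pronoun; coreference would bind this R-expression — blocked (Principle C).
— Lucia: subject of the matrix clause; c-commands the pronoun within its binding domain — blocked (Principle B).
— Zara: possessor inside the object DP of the clause headed by 'informed'; is c-commanded by the pronoun; coreference would bind this R-expression — blocked (Principle C).
— Zara's niece: object of the clause headed by 'informed'; is c-commanded by the pronoun; coreference would bind this R-expression — blocked (Principle C).

none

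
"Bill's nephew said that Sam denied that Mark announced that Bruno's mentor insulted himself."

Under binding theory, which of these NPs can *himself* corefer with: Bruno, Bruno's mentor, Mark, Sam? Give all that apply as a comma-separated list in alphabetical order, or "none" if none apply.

*himself* is a reflexive; Principle A requires it to be bound within its binding domain — the clause headed by 'insulted'.
— Bruno: possessor inside the subject DP of the clause headed by 'insulted'; does not c-command the reflexive — cannot bind it (Principle A).
— Bruno's mentor: subject of the clause headed by 'insulted'; c-commands the reflexive within its binding domain — allowed (Principle A).
— Mark: subject of the clause headed by 'announced'; c-commands the reflexive but lies outside its binding domain — cannot bind it (Principle A).
— Sam: subject of the clause headed by 'denied'; c-commands the reflexive but lies outside its binding domain — cannot bind it (Principle A).

Bruno's mentor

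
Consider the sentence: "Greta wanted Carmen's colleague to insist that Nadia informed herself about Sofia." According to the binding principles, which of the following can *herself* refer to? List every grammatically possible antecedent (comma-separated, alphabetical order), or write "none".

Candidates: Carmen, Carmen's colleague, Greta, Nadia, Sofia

Nadia

*herself* is a reflexive; Principle A requires it to be bound within its binding domain — the clause headed by 'informed'.
— Carmen: possessor inside the subject DP of the clause headed by 'insist'; does not c-command the reflexive — cannot bind it (Principle A).
— Carmen's colleague: subject of the clause headed by 'insist'; c-commands the reflexive but lies outside its binding domain — cannot bind it (Principle A).
— Greta: subject of the matrix clause; c-commands the reflexive but lies outside its binding domain — cannot bind it (Principle A).
— Nadia: subject of the clause headed by 'informed'; c-commands the reflexive within its binding domain — allowed (Principle A).
— Sofia: second object of the clause headed by 'informed'; does not c-command the reflexive — cannot bind it (Principle A).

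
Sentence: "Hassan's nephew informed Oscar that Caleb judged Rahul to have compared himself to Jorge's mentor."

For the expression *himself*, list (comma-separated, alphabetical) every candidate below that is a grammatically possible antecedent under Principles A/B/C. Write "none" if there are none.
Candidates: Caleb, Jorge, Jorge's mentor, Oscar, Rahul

*himself* is a reflexive; Principle A requires it to be bound within its binding domain — the clause headed by 'compared'.
— Caleb: subject of the clause headed by 'judged'; c-commands the reflexive but lies outside its binding domain — cannot bind it (Principle A).
— Jorge: possessor inside the second object DP of the clause headed by 'compared'; does not c-command the reflexive — cannot bind it (Principle A).
— Jorge's mentor: second object of the clause headed by 'compared'; does not c-command the reflexive — cannot bind it (Principle A).
— Oscar: object of the matrix clause; c-commands the reflexive but lies outside its binding domain — cannot bind it (Principle A).
— Rahul: subject of the clause headed by 'compared'; c-commands the reflexive within its binding domain — allowed (Principle A).

Rahul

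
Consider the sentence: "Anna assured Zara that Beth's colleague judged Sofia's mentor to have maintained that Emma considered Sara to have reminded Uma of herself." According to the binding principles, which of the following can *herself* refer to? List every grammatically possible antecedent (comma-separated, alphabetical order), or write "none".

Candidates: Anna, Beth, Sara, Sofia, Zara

*herself* is a reflexive; Principle A requires it to be bound within its binding domain — the clause headed by 'reminded'.
— Anna: subject of the matrix clause; c-commands the reflexive but lies outside its binding domain — cannot bind it (Principle A).
— Beth: possessor inside the subject DP of the clause headed by 'judged'; does not c-command the reflexive — cannot bind it (Principle A).
— Sara: subject of the clause headed by 'reminded'; c-commands the reflexive within its binding domain — allowed (Principle A).
— Sofia: possessor inside the subject DP of the clause headed by 'maintained'; does not c-command the reflexive — cannot bind it (Principle A).
— Zara: object of the matrix clause; c-commands the reflexive but lies outside its binding domain — cannot bind it (Principle A).

Sara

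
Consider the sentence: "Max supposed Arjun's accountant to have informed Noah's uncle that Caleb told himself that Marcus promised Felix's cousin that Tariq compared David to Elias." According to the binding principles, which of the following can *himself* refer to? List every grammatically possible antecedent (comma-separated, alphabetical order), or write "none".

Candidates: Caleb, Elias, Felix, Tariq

Caleb

*himself* is a reflexive; Principle A requires it to be bound within its binding domain — the clause headed by 'told'.
— Caleb: subject of the clause headed by 'told'; c-commands the reflexive within its binding domain — allowed (Principle A).
— Elias: second object of the clause headed by 'compared'; does not c-command the reflexive — cannot bind it (Principle A).
— Felix: possessor inside the object DP of the clause headed by 'promised'; does not c-command the reflexive — cannot bind it (Principle A).
— Tariq: subject of the clause headed by 'compared'; does not c-command the reflexive — cannot bind it (Principle A).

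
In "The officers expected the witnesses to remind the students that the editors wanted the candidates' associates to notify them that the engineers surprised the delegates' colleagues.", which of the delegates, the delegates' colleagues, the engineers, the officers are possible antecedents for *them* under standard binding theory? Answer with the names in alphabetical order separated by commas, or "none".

*them* is a pronoun; Principle B requires it to be free in its binding domain — the clause headed by 'notify'.
— the delegates: possessor inside the object DP of the clause headed by 'surprised'; is c-commanded by the pronoun; coreference would bind this R-expression — blocked (Principle C).
— the delegates' colleagues: object of the clause headed by 'surprised'; is c-commanded by the pronoun; coreference would bind this R-expression — blocked (Principle C).
— the engineers: subject of the clause headed by 'surprised'; is c-commanded by the pronoun; coreference would bind this R-expression — blocked (Principle C).
— the officers: subject of the matrix clause; c-commands the pronoun but lies outside its binding domain — allowed.

the officers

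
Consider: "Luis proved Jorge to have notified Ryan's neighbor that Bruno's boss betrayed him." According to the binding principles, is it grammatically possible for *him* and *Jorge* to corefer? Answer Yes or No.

Yes

*him* is a pronoun; Principle B requires it to be free in its binding domain — the clause headed by 'betrayed'.
— Jorge: subject of the clause headed by 'notified'; c-commands the pronoun but lies outside its binding domain — allowed.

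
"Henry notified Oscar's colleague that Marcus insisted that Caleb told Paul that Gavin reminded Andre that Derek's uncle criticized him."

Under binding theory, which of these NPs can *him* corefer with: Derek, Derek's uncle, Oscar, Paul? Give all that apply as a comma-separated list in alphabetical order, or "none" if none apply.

Derek, Oscar, Paul

*him* is a pronoun; Principle B requires it to be free in its binding domain — the clause headed by 'criticized'.
— Derek: possessor inside the subject DP of the clause headed by 'criticized'; does not c-command the pronoun — Principle B does not apply; allowed.
— Derek's uncle: subject of the clause headed by 'criticized'; c-commands the pronoun within its binding domain — blocked (Principle B).
— Oscar: possessor inside the object DP of the matrix clause; does not c-command the pronoun — Principle B does not apply; allowed.
— Paul: object of the clause headed by 'told'; c-commands the pronoun but lies outside its binding domain — allowed.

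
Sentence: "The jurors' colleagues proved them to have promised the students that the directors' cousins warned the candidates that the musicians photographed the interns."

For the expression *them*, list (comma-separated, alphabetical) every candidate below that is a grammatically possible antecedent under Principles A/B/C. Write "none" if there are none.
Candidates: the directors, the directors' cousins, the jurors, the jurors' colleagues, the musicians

*them* is a pronoun; Principle B requires it to be free in its binding domain — the matrix clause.
— the directors: possessor inside the subject DP of the clause headed by 'warned'; is c-commanded by the pronoun; coreference would bind this R-expression — blocked (Principle C).
— the directors' cousins: subject of the clause headed by 'warned'; is c-commanded by the pronoun; coreference would bind this R-expression — blocked (Principle C).
— the jurors: possessor inside the subject DP of the matrix clause; does not c-command the pronoun — Principle B does not apply; allowed.
— the jurors' colleagues: subject of the matrix clause; c-commands the pronoun within its binding domain — blocked (Principle B).
— the musicians: subject of the clause headed by 'photographed'; is c-commanded by the pronoun; coreference would bind this R-expression — blocked (Principle C).

the jurors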